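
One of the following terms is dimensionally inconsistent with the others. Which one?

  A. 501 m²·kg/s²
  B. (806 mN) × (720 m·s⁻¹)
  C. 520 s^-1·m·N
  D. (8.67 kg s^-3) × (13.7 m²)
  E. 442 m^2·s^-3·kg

A.

Reduce each to base SI dimensions:
  A. kg·m²·s⁻²
  B. [kg·m·s⁻²] · [m·s⁻¹] = kg·m²·s⁻³
  C. N·m·s⁻¹ = kg·m·s⁻²·m·s⁻¹ = kg·m²·s⁻³
  D. [kg·s⁻³] · [m²] = kg·m²·s⁻³
  E. kg·m²·s⁻³
All reduce to kg·m²·s⁻³ except A., which is kg·m²·s⁻².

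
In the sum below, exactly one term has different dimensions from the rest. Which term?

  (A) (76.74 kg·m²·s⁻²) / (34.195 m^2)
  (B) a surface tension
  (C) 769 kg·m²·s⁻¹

Dimensions:
  (A) [kg·m²·s⁻²] / [m²] = kg·s⁻²
  (B) [surface tension] = kg·s⁻²
  (C) kg·m²·s⁻¹
All reduce to kg·s⁻² except (C), which is kg·m²·s⁻¹.

(C)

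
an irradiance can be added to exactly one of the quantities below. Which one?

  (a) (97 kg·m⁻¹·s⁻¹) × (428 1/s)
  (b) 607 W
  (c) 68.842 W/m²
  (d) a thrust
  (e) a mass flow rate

(c)

Reference: [irradiance] = kg·s⁻³.
Each option:
  (a) [kg·m⁻¹·s⁻¹] · [s⁻¹] = kg·m⁻¹·s⁻²
  (b) W = J·s⁻¹ = kg·m²·s⁻³
  (c) W·m⁻² = J·s⁻¹·m⁻² = kg·s⁻³  ← same
  (d) [thrust] = kg·m·s⁻²
  (e) [mass flow rate] = kg·s⁻¹
Only (c) matches kg·s⁻³.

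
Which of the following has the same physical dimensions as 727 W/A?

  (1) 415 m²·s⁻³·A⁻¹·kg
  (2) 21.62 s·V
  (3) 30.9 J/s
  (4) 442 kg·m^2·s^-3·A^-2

(1)

Reference: W·A⁻¹ = J·s⁻¹·A⁻¹ = kg·m²·s⁻³·A⁻¹.
Each option:
  (1) kg·m²·s⁻³·A⁻¹  ← same
  (2) V·s = J·C⁻¹·s = kg·m²·s⁻²·A⁻¹
  (3) J·s⁻¹ = N·m·s⁻¹ = kg·m²·s⁻³
  (4) kg·m²·s⁻³·A⁻²
Only (1) matches kg·m²·s⁻³·A⁻¹.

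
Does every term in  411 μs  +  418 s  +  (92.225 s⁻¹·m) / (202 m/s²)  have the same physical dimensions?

Expand each in SI base units:
  411 μs:  s
  418 s:  s
  (92.225 s⁻¹·m) / (202 m/s²):  [m·s⁻¹] / [m·s⁻²] = s
Every term reduces to s.

Yes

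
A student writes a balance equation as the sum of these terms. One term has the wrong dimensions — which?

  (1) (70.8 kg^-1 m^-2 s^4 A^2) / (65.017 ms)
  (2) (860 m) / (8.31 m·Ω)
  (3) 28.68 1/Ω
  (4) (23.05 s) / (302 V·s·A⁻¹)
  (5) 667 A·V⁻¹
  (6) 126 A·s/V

Work out the base dimensions of each:
  (1) [kg⁻¹·m⁻²·s⁴·A²] / [s] = kg⁻¹·m⁻²·s³·A²
  (2) [m] / [kg·m³·s⁻³·A⁻²] = kg⁻¹·m⁻²·s³·A²
  (3) Ω⁻¹ = (V·A⁻¹)⁻¹ = kg⁻¹·m⁻²·s³·A²
  (4) [s] / [kg·m²·s⁻²·A⁻²] = kg⁻¹·m⁻²·s³·A²
  (5) A·V⁻¹ = A·(J·C⁻¹)⁻¹ = kg⁻¹·m⁻²·s³·A²
  (6) A·s·V⁻¹ = A·s·(J·C⁻¹)⁻¹ = kg⁻¹·m⁻²·s⁴·A²
All reduce to kg⁻¹·m⁻²·s³·A² except (6), which is kg⁻¹·m⁻²·s⁴·A².

(6)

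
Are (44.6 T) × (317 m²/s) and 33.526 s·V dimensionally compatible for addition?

No

Dimensions:
  (44.6 T) × (317 m²/s):  [kg·s⁻²·A⁻¹] · [m²·s⁻¹] = kg·m²·s⁻³·A⁻¹
  33.526 s·V:  V·s = J·C⁻¹·s = kg·m²·s⁻²·A⁻¹
kg·m²·s⁻³·A⁻¹ ≠ kg·m²·s⁻²·A⁻¹, so they cannot be added.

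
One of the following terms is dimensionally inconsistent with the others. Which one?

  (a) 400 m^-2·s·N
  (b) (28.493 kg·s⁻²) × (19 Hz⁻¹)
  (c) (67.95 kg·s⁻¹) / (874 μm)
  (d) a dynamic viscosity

Dimensions:
  (a) N·s·m⁻² = kg·m·s⁻²·s·m⁻² = kg·m⁻¹·s⁻¹
  (b) [kg·s⁻²] · [s] = kg·s⁻¹
  (c) [kg·s⁻¹] / [m] = kg·m⁻¹·s⁻¹
  (d) [dynamic viscosity] = kg·m⁻¹·s⁻¹
All reduce to kg·m⁻¹·s⁻¹ except (b), which is kg·s⁻¹.

(b)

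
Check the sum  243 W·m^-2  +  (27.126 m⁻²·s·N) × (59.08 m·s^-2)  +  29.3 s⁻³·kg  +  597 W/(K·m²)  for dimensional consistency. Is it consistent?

No

Dimensions:
  243 W·m^-2:  W·m⁻² = J·s⁻¹·m⁻² = kg·s⁻³
  (27.126 m⁻²·s·N) × (59.08 m·s^-2):  [kg·m⁻¹·s⁻¹] · [m·s⁻²] = kg·s⁻³
  29.3 s⁻³·kg:  kg·s⁻³
  597 W/(K·m²):  W·m⁻²·K⁻¹ = J·s⁻¹·m⁻²·K⁻¹ = kg·s⁻³·K⁻¹
The terms do not share a single dimension (kg·s⁻³ vs kg·s⁻³·K⁻¹).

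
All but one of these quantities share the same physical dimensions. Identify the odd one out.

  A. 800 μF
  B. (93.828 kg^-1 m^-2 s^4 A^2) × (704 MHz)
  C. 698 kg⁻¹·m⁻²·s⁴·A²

B.

In SI base units:
  A. F = C·V⁻¹ = kg⁻¹·m⁻²·s⁴·A²
  B. [kg⁻¹·m⁻²·s⁴·A²] · [s⁻¹] = kg⁻¹·m⁻²·s³·A²
  C. kg⁻¹·m⁻²·s⁴·A²
All reduce to kg⁻¹·m⁻²·s⁴·A² except B., which is kg⁻¹·m⁻²·s³·A².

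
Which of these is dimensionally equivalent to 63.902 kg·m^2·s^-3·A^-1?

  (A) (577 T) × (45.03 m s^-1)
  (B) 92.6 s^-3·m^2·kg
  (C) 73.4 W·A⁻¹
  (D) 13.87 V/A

(C)

Reference: kg·m²·s⁻³·A⁻¹.
Each option:
  (A) [kg·s⁻²·A⁻¹] · [m·s⁻¹] = kg·m·s⁻³·A⁻¹
  (B) kg·m²·s⁻³
  (C) W·A⁻¹ = J·s⁻¹·A⁻¹ = kg·m²·s⁻³·A⁻¹  ← same
  (D) V·A⁻¹ = J·C⁻¹·A⁻¹ = kg·m²·s⁻³·A⁻²
Only (C) matches kg·m²·s⁻³·A⁻¹.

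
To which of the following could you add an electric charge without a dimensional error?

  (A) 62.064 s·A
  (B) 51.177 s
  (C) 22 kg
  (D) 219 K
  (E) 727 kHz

Reference: [electric charge] = s·A.
Each option:
  (A) A·s = s·A  ← same
  (B) s
  (C) kg
  (D) K
  (E) Hz = s⁻¹
Only (A) matches s·A.

(A)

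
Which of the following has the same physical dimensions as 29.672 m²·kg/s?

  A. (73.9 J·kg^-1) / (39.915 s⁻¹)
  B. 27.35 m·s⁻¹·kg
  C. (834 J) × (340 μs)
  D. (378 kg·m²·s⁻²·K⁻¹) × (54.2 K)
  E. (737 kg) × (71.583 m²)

Reference: kg·m²·s⁻¹.
Each option:
  A. [m²·s⁻²] / [s⁻¹] = m²·s⁻¹
  B. kg·m·s⁻¹
  C. [kg·m²·s⁻²] · [s] = kg·m²·s⁻¹  ← same
  D. [kg·m²·s⁻²·K⁻¹] · [K] = kg·m²·s⁻²
  E. [kg] · [m²] = kg·m²
Only C. matches kg·m²·s⁻¹.

C.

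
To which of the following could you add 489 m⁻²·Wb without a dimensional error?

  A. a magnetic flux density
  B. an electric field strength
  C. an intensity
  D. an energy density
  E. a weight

A.

Reference: Wb·m⁻² = V·s·m⁻² = kg·s⁻²·A⁻¹.
Each option:
  A. [magnetic flux density] = kg·s⁻²·A⁻¹  ← same
  B. [electric field strength] = kg·m·s⁻³·A⁻¹
  C. [intensity] = kg·s⁻³
  D. [energy density] = kg·m⁻¹·s⁻²
  E. [weight] = kg·m·s⁻²
Only A. matches kg·s⁻²·A⁻¹.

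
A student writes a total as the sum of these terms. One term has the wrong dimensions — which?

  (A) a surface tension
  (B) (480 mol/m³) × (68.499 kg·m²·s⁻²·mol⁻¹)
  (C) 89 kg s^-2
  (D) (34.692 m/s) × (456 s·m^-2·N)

In SI base units:
  (A) [surface tension] = kg·s⁻²
  (B) [m⁻³·mol] · [kg·m²·s⁻²·mol⁻¹] = kg·m⁻¹·s⁻²
  (C) kg·s⁻²
  (D) [m·s⁻¹] · [kg·m⁻¹·s⁻¹] = kg·s⁻²
All reduce to kg·s⁻² except (B), which is kg·m⁻¹·s⁻².

(B)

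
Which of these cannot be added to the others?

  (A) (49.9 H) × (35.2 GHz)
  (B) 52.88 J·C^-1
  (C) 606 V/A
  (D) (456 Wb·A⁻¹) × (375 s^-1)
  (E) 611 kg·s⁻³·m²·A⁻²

(B)

In SI base units:
  (A) [kg·m²·s⁻²·A⁻²] · [s⁻¹] = kg·m²·s⁻³·A⁻²
  (B) J·C⁻¹ = N·m·(s·A)⁻¹ = kg·m²·s⁻³·A⁻¹
  (C) V·A⁻¹ = J·C⁻¹·A⁻¹ = kg·m²·s⁻³·A⁻²
  (D) [kg·m²·s⁻²·A⁻²] · [s⁻¹] = kg·m²·s⁻³·A⁻²
  (E) kg·m²·s⁻³·A⁻²
All reduce to kg·m²·s⁻³·A⁻² except (B), which is kg·m²·s⁻³·A⁻¹.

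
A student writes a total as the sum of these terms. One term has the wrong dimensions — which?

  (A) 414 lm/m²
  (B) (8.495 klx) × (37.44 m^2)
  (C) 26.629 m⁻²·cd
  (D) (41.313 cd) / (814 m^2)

Work out the base dimensions of each:
  (A) lm·m⁻² = cd·m⁻² = m⁻²·cd
  (B) [m⁻²·cd] · [m²] = cd
  (C) cd·m⁻² = m⁻²·cd
  (D) [cd] / [m²] = m⁻²·cd
All reduce to m⁻²·cd except (B), which is cd.

(B)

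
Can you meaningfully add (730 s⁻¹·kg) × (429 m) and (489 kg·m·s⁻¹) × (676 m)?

No

Expand each in SI base units:
  (730 s⁻¹·kg) × (429 m):  [kg·s⁻¹] · [m] = kg·m·s⁻¹
  (489 kg·m·s⁻¹) × (676 m):  [kg·m·s⁻¹] · [m] = kg·m²·s⁻¹
kg·m·s⁻¹ ≠ kg·m²·s⁻¹, so they cannot be added.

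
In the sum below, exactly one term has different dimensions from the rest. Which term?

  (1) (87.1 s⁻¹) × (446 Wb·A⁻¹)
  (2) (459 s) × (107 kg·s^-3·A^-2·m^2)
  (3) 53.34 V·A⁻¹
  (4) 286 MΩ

(2)

Dimensions:
  (1) [s⁻¹] · [kg·m²·s⁻²·A⁻²] = kg·m²·s⁻³·A⁻²
  (2) [s] · [kg·m²·s⁻³·A⁻²] = kg·m²·s⁻²·A⁻²
  (3) V·A⁻¹ = J·C⁻¹·A⁻¹ = kg·m²·s⁻³·A⁻²
  (4) Ω = V·A⁻¹ = kg·m²·s⁻³·A⁻²
All reduce to kg·m²·s⁻³·A⁻² except (2), which is kg·m²·s⁻²·A⁻².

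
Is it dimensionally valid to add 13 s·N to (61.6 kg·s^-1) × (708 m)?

Dimensions:
  13 s·N:  N·s = kg·m·s⁻²·s = kg·m·s⁻¹
  (61.6 kg·s^-1) × (708 m):  [kg·s⁻¹] · [m] = kg·m·s⁻¹
Both are kg·m·s⁻¹, so they have the same dimensions and can be added.

Yes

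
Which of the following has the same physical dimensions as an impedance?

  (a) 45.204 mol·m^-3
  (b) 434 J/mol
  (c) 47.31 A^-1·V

Reference: [impedance] = kg·m²·s⁻³·A⁻².
Each option:
  (a) mol·m⁻³ = m⁻³·mol
  (b) J·mol⁻¹ = N·m·mol⁻¹ = kg·m²·s⁻²·mol⁻¹
  (c) V·A⁻¹ = J·C⁻¹·A⁻¹ = kg·m²·s⁻³·A⁻²  ← same
Only (c) matches kg·m²·s⁻³·A⁻².

(c)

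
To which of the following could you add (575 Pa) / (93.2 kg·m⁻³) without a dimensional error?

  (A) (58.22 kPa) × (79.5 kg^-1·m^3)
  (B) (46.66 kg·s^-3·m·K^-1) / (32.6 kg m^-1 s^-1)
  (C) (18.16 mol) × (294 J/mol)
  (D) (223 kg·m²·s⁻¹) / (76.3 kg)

Reference: [kg·m⁻¹·s⁻²] / [kg·m⁻³] = m²·s⁻².
Each option:
  (A) [kg·m⁻¹·s⁻²] · [kg⁻¹·m³] = m²·s⁻²  ← same
  (B) [kg·m·s⁻³·K⁻¹] / [kg·m⁻¹·s⁻¹] = m²·s⁻²·K⁻¹
  (C) [mol] · [kg·m²·s⁻²·mol⁻¹] = kg·m²·s⁻²
  (D) [kg·m²·s⁻¹] / [kg] = m²·s⁻¹
Only (A) matches m²·s⁻².

(A)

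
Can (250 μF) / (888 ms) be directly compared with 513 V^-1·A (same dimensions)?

Expand each in SI base units:
  (250 μF) / (888 ms):  [kg⁻¹·m⁻²·s⁴·A²] / [s] = kg⁻¹·m⁻²·s³·A²
  513 V^-1·A:  A·V⁻¹ = A·(J·C⁻¹)⁻¹ = kg⁻¹·m⁻²·s³·A²
Both are kg⁻¹·m⁻²·s³·A², so they have the same dimensions and can be added.

Yes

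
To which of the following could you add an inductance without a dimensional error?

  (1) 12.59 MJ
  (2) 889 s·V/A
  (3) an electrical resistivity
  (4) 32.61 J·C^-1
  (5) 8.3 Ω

Reference: [inductance] = kg·m²·s⁻²·A⁻².
Each option:
  (1) J = N·m = kg·m²·s⁻²
  (2) V·s·A⁻¹ = J·C⁻¹·s·A⁻¹ = kg·m²·s⁻²·A⁻²  ← same
  (3) [electrical resistivity] = kg·m³·s⁻³·A⁻²
  (4) J·C⁻¹ = N·m·(s·A)⁻¹ = kg·m²·s⁻³·A⁻¹
  (5) Ω = V·A⁻¹ = kg·m²·s⁻³·A⁻²
Only (2) matches kg·m²·s⁻²·A⁻².

(2)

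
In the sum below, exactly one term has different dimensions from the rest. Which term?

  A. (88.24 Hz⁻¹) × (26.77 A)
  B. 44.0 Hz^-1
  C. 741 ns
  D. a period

A.

In SI base units:
  A. [s] · [A] = s·A
  B. Hz⁻¹ = (s⁻¹)⁻¹ = s
  C. s
  D. [period] = s
All reduce to s except A., which is s·A.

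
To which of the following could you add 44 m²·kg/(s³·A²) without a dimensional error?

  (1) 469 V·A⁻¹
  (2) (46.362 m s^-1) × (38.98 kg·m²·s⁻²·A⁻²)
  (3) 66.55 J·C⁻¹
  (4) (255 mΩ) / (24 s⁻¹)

Reference: kg·m²·s⁻³·A⁻².
Each option:
  (1) V·A⁻¹ = J·C⁻¹·A⁻¹ = kg·m²·s⁻³·A⁻²  ← same
  (2) [m·s⁻¹] · [kg·m²·s⁻²·A⁻²] = kg·m³·s⁻³·A⁻²
  (3) J·C⁻¹ = N·m·(s·A)⁻¹ = kg·m²·s⁻³·A⁻¹
  (4) [kg·m²·s⁻³·A⁻²] / [s⁻¹] = kg·m²·s⁻²·A⁻²
Only (1) matches kg·m²·s⁻³·A⁻².

(1)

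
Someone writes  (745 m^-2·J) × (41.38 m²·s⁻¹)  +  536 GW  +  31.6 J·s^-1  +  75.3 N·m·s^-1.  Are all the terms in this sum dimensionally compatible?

In SI base units:
  (745 m^-2·J) × (41.38 m²·s⁻¹):  [kg·s⁻²] · [m²·s⁻¹] = kg·m²·s⁻³
  536 GW:  W = J·s⁻¹ = kg·m²·s⁻³
  31.6 J·s^-1:  J·s⁻¹ = N·m·s⁻¹ = kg·m²·s⁻³
  75.3 N·m·s^-1:  N·m·s⁻¹ = kg·m·s⁻²·m·s⁻¹ = kg·m²·s⁻³
Every term reduces to kg·m²·s⁻³.

Yes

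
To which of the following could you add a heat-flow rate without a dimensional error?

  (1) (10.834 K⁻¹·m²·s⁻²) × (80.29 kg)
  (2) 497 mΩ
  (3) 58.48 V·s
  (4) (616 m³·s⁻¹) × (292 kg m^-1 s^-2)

(4)

Reference: [heat-flow rate] = kg·m²·s⁻³.
Each option:
  (1) [m²·s⁻²·K⁻¹] · [kg] = kg·m²·s⁻²·K⁻¹
  (2) Ω = V·A⁻¹ = kg·m²·s⁻³·A⁻²
  (3) V·s = J·C⁻¹·s = kg·m²·s⁻²·A⁻¹
  (4) [m³·s⁻¹] · [kg·m⁻¹·s⁻²] = kg·m²·s⁻³  ← same
Only (4) matches kg·m²·s⁻³.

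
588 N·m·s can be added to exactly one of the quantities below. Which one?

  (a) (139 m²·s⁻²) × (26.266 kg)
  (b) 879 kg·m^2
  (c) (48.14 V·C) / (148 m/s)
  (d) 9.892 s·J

Reference: N·m·s = kg·m·s⁻²·m·s = kg·m²·s⁻¹.
Each option:
  (a) [m²·s⁻²] · [kg] = kg·m²·s⁻²
  (b) kg·m²
  (c) [kg·m²·s⁻²] / [m·s⁻¹] = kg·m·s⁻¹
  (d) J·s = N·m·s = kg·m²·s⁻¹  ← same
Only (d) matches kg·m²·s⁻¹.

(d)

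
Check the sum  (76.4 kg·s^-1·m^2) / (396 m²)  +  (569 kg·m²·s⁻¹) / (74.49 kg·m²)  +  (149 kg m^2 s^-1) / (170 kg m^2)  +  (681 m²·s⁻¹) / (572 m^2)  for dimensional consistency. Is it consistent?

Reduce each to base SI dimensions:
  (76.4 kg·s^-1·m^2) / (396 m²):  [kg·m²·s⁻¹] / [m²] = kg·s⁻¹
  (569 kg·m²·s⁻¹) / (74.49 kg·m²):  [kg·m²·s⁻¹] / [kg·m²] = s⁻¹
  (149 kg m^2 s^-1) / (170 kg m^2):  [kg·m²·s⁻¹] / [kg·m²] = s⁻¹
  (681 m²·s⁻¹) / (572 m^2):  [m²·s⁻¹] / [m²] = s⁻¹
The terms do not share a single dimension (kg·s⁻¹ vs s⁻¹).

No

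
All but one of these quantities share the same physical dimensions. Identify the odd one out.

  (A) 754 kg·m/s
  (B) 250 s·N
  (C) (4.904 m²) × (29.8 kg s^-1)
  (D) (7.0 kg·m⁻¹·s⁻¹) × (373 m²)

(C)

Work out the base dimensions of each:
  (A) kg·m·s⁻¹
  (B) N·s = kg·m·s⁻²·s = kg·m·s⁻¹
  (C) [m²] · [kg·s⁻¹] = kg·m²·s⁻¹
  (D) [kg·m⁻¹·s⁻¹] · [m²] = kg·m·s⁻¹
All reduce to kg·m·s⁻¹ except (C), which is kg·m²·s⁻¹.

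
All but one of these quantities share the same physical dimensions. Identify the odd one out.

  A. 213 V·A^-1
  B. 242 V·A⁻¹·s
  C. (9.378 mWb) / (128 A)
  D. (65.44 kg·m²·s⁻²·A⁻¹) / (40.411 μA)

In SI base units:
  A. V·A⁻¹ = J·C⁻¹·A⁻¹ = kg·m²·s⁻³·A⁻²
  B. V·s·A⁻¹ = J·C⁻¹·s·A⁻¹ = kg·m²·s⁻²·A⁻²
  C. [kg·m²·s⁻²·A⁻¹] / [A] = kg·m²·s⁻²·A⁻²
  D. [kg·m²·s⁻²·A⁻¹] / [A] = kg·m²·s⁻²·A⁻²
All reduce to kg·m²·s⁻²·A⁻² except A., which is kg·m²·s⁻³·A⁻².

A.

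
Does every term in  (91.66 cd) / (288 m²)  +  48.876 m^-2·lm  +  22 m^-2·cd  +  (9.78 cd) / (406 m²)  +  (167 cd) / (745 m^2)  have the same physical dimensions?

Work out the base dimensions of each:
  (91.66 cd) / (288 m²):  [cd] / [m²] = m⁻²·cd
  48.876 m^-2·lm:  lm·m⁻² = cd·m⁻² = m⁻²·cd
  22 m^-2·cd:  cd·m⁻² = m⁻²·cd
  (9.78 cd) / (406 m²):  [cd] / [m²] = m⁻²·cd
  (167 cd) / (745 m^2):  [cd] / [m²] = m⁻²·cd
Every term reduces to m⁻²·cd.

Yes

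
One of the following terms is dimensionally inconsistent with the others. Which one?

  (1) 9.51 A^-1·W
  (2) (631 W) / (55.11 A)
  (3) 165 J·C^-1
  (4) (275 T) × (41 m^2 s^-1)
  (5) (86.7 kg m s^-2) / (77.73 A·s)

(5)

In SI base units:
  (1) W·A⁻¹ = J·s⁻¹·A⁻¹ = kg·m²·s⁻³·A⁻¹
  (2) [kg·m²·s⁻³] / [A] = kg·m²·s⁻³·A⁻¹
  (3) J·C⁻¹ = N·m·(s·A)⁻¹ = kg·m²·s⁻³·A⁻¹
  (4) [kg·s⁻²·A⁻¹] · [m²·s⁻¹] = kg·m²·s⁻³·A⁻¹
  (5) [kg·m·s⁻²] / [s·A] = kg·m·s⁻³·A⁻¹
All reduce to kg·m²·s⁻³·A⁻¹ except (5), which is kg·m·s⁻³·A⁻¹.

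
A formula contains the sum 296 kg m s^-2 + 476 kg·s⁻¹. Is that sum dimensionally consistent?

Expand each in SI base units:
  296 kg m s^-2:  kg·m·s⁻²
  476 kg·s⁻¹:  kg·s⁻¹
kg·m·s⁻² ≠ kg·s⁻¹, so they cannot be added.

No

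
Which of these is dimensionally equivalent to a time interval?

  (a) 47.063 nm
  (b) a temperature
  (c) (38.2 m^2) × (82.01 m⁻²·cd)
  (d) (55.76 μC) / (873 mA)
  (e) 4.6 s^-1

Reference: [time interval] = s.
Each option:
  (a) m
  (b) [temperature] = K
  (c) [m²] · [m⁻²·cd] = cd
  (d) [s·A] / [A] = s  ← same
  (e) s⁻¹
Only (d) matches s.

(d)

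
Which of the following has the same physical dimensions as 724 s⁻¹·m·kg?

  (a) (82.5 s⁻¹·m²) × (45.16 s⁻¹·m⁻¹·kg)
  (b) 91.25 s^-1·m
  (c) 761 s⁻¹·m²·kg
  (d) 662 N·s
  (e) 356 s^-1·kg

(d)

Reference: kg·m·s⁻¹.
Each option:
  (a) [m²·s⁻¹] · [kg·m⁻¹·s⁻¹] = kg·m·s⁻²
  (b) m·s⁻¹
  (c) kg·m²·s⁻¹
  (d) N·s = kg·m·s⁻²·s = kg·m·s⁻¹  ← same
  (e) kg·s⁻¹
Only (d) matches kg·m·s⁻¹.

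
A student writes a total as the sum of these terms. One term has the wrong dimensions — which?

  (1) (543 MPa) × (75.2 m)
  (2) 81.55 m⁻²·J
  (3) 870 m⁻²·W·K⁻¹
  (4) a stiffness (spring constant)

In SI base units:
  (1) [kg·m⁻¹·s⁻²] · [m] = kg·s⁻²
  (2) J·m⁻² = N·m·m⁻² = kg·s⁻²
  (3) W·m⁻²·K⁻¹ = J·s⁻¹·m⁻²·K⁻¹ = kg·s⁻³·K⁻¹
  (4) [stiffness (spring constant)] = kg·s⁻²
All reduce to kg·s⁻² except (3), which is kg·s⁻³·K⁻¹.

(3)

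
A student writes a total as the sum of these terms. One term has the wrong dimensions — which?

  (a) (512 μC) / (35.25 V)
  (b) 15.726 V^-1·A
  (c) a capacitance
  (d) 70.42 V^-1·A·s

(b)

In SI base units:
  (a) [s·A] / [kg·m²·s⁻³·A⁻¹] = kg⁻¹·m⁻²·s⁴·A²
  (b) A·V⁻¹ = A·(J·C⁻¹)⁻¹ = kg⁻¹·m⁻²·s³·A²
  (c) [capacitance] = kg⁻¹·m⁻²·s⁴·A²
  (d) A·s·V⁻¹ = A·s·(J·C⁻¹)⁻¹ = kg⁻¹·m⁻²·s⁴·A²
All reduce to kg⁻¹·m⁻²·s⁴·A² except (b), which is kg⁻¹·m⁻²·s³·A².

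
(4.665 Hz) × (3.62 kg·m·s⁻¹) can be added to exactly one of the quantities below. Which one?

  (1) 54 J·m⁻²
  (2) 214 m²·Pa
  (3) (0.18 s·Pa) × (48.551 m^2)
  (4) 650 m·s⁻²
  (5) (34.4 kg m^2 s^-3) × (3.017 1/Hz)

(2)

Reference: [s⁻¹] · [kg·m·s⁻¹] = kg·m·s⁻².
Each option:
  (1) J·m⁻² = N·m·m⁻² = kg·s⁻²
  (2) Pa·m² = N·m⁻²·m² = kg·m·s⁻²  ← same
  (3) [kg·m⁻¹·s⁻¹] · [m²] = kg·m·s⁻¹
  (4) m·s⁻²
  (5) [kg·m²·s⁻³] · [s] = kg·m²·s⁻²
Only (2) matches kg·m·s⁻².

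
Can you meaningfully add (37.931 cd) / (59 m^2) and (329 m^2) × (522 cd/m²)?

No

Reduce each to base SI dimensions:
  (37.931 cd) / (59 m^2):  [cd] / [m²] = m⁻²·cd
  (329 m^2) × (522 cd/m²):  [m²] · [m⁻²·cd] = cd
m⁻²·cd ≠ cd, so they cannot be added.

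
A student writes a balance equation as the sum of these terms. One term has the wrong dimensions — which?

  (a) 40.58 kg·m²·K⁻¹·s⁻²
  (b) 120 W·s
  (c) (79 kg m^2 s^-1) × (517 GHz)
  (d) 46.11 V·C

Expand each in SI base units:
  (a) kg·m²·s⁻²·K⁻¹
  (b) W·s = J·s⁻¹·s = kg·m²·s⁻²
  (c) [kg·m²·s⁻¹] · [s⁻¹] = kg·m²·s⁻²
  (d) C·V = s·A·J·C⁻¹ = kg·m²·s⁻²
All reduce to kg·m²·s⁻² except (a), which is kg·m²·s⁻²·K⁻¹.

(a)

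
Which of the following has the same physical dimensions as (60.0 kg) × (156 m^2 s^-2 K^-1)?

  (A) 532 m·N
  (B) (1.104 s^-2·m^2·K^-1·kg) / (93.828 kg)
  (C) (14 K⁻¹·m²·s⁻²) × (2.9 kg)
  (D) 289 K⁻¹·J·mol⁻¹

(C)

Reference: [kg] · [m²·s⁻²·K⁻¹] = kg·m²·s⁻²·K⁻¹.
Each option:
  (A) N·m = kg·m·s⁻²·m = kg·m²·s⁻²
  (B) [kg·m²·s⁻²·K⁻¹] / [kg] = m²·s⁻²·K⁻¹
  (C) [m²·s⁻²·K⁻¹] · [kg] = kg·m²·s⁻²·K⁻¹  ← same
  (D) J·mol⁻¹·K⁻¹ = N·m·mol⁻¹·K⁻¹ = kg·m²·s⁻²·K⁻¹·mol⁻¹
Only (C) matches kg·m²·s⁻²·K⁻¹.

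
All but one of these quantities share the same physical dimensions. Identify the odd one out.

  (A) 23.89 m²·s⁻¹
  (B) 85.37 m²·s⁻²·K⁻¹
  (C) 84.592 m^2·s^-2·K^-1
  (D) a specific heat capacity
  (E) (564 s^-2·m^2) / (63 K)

Work out the base dimensions of each:
  (A) m²·s⁻¹
  (B) m²·s⁻²·K⁻¹
  (C) m²·s⁻²·K⁻¹
  (D) [specific heat capacity] = m²·s⁻²·K⁻¹
  (E) [m²·s⁻²] / [K] = m²·s⁻²·K⁻¹
All reduce to m²·s⁻²·K⁻¹ except (A), which is m²·s⁻¹.

(A)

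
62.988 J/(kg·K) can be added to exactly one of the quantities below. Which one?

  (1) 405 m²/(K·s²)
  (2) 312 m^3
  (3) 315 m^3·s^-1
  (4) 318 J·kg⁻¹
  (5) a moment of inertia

(1)

Reference: J·kg⁻¹·K⁻¹ = N·m·kg⁻¹·K⁻¹ = m²·s⁻²·K⁻¹.
Each option:
  (1) m²·s⁻²·K⁻¹  ← same
  (2) m³
  (3) m³·s⁻¹
  (4) J·kg⁻¹ = N·m·kg⁻¹ = m²·s⁻²
  (5) [moment of inertia] = kg·m²
Only (1) matches m²·s⁻²·K⁻¹.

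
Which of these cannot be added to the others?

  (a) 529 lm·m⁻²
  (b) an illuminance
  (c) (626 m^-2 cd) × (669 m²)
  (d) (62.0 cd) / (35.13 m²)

Work out the base dimensions of each:
  (a) lm·m⁻² = cd·m⁻² = m⁻²·cd
  (b) [illuminance] = m⁻²·cd
  (c) [m⁻²·cd] · [m²] = cd
  (d) [cd] / [m²] = m⁻²·cd
All reduce to m⁻²·cd except (c), which is cd.

(c)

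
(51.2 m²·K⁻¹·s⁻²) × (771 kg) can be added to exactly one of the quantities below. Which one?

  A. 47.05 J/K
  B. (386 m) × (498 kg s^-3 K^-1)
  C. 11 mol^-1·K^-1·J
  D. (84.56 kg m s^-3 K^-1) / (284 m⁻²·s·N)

A.

Reference: [m²·s⁻²·K⁻¹] · [kg] = kg·m²·s⁻²·K⁻¹.
Each option:
  A. J·K⁻¹ = N·m·K⁻¹ = kg·m²·s⁻²·K⁻¹  ← same
  B. [m] · [kg·s⁻³·K⁻¹] = kg·m·s⁻³·K⁻¹
  C. J·mol⁻¹·K⁻¹ = N·m·mol⁻¹·K⁻¹ = kg·m²·s⁻²·K⁻¹·mol⁻¹
  D. [kg·m·s⁻³·K⁻¹] / [kg·m⁻¹·s⁻¹] = m²·s⁻²·K⁻¹
Only A. matches kg·m²·s⁻²·K⁻¹.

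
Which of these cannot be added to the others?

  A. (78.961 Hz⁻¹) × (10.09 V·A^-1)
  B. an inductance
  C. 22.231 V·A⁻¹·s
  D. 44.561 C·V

D.

Reduce each to base SI dimensions:
  A. [s] · [kg·m²·s⁻³·A⁻²] = kg·m²·s⁻²·A⁻²
  B. [inductance] = kg·m²·s⁻²·A⁻²
  C. V·s·A⁻¹ = J·C⁻¹·s·A⁻¹ = kg·m²·s⁻²·A⁻²
  D. C·V = s·A·J·C⁻¹ = kg·m²·s⁻²
All reduce to kg·m²·s⁻²·A⁻² except D., which is kg·m²·s⁻².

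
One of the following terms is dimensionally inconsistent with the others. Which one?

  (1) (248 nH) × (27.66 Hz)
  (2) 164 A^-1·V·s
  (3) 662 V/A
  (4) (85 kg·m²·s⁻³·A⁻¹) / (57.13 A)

Reduce each to base SI dimensions:
  (1) [kg·m²·s⁻²·A⁻²] · [s⁻¹] = kg·m²·s⁻³·A⁻²
  (2) V·s·A⁻¹ = J·C⁻¹·s·A⁻¹ = kg·m²·s⁻²·A⁻²
  (3) V·A⁻¹ = J·C⁻¹·A⁻¹ = kg·m²·s⁻³·A⁻²
  (4) [kg·m²·s⁻³·A⁻¹] / [A] = kg·m²·s⁻³·A⁻²
All reduce to kg·m²·s⁻³·A⁻² except (2), which is kg·m²·s⁻²·A⁻².

(2)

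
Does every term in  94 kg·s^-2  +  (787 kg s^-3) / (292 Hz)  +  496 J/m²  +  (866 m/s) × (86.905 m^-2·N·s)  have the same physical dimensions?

Yes

Reduce each to base SI dimensions:
  94 kg·s^-2:  kg·s⁻²
  (787 kg s^-3) / (292 Hz):  [kg·s⁻³] / [s⁻¹] = kg·s⁻²
  496 J/m²:  J·m⁻² = N·m·m⁻² = kg·s⁻²
  (866 m/s) × (86.905 m^-2·N·s):  [m·s⁻¹] · [kg·m⁻¹·s⁻¹] = kg·s⁻²
Every term reduces to kg·s⁻².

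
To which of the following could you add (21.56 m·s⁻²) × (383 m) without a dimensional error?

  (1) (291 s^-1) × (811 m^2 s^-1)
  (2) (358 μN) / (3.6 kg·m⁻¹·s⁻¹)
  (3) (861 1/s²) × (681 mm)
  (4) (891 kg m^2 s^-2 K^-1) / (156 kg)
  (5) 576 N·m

Reference: [m·s⁻²] · [m] = m²·s⁻².
Each option:
  (1) [s⁻¹] · [m²·s⁻¹] = m²·s⁻²  ← same
  (2) [kg·m·s⁻²] / [kg·m⁻¹·s⁻¹] = m²·s⁻¹
  (3) [s⁻²] · [m] = m·s⁻²
  (4) [kg·m²·s⁻²·K⁻¹] / [kg] = m²·s⁻²·K⁻¹
  (5) N·m = kg·m·s⁻²·m = kg·m²·s⁻²
Only (1) matches m²·s⁻².

(1)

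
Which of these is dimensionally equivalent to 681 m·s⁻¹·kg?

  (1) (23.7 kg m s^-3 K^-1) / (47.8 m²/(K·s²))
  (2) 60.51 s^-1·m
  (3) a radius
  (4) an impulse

Reference: kg·m·s⁻¹.
Each option:
  (1) [kg·m·s⁻³·K⁻¹] / [m²·s⁻²·K⁻¹] = kg·m⁻¹·s⁻¹
  (2) m·s⁻¹
  (3) [radius] = m
  (4) [impulse] = kg·m·s⁻¹  ← same
Only (4) matches kg·m·s⁻¹.

(4)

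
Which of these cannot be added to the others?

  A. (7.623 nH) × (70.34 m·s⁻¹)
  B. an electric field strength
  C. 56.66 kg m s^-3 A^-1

Reduce each to base SI dimensions:
  A. [kg·m²·s⁻²·A⁻²] · [m·s⁻¹] = kg·m³·s⁻³·A⁻²
  B. [electric field strength] = kg·m·s⁻³·A⁻¹
  C. kg·m·s⁻³·A⁻¹
All reduce to kg·m·s⁻³·A⁻¹ except A., which is kg·m³·s⁻³·A⁻².

A.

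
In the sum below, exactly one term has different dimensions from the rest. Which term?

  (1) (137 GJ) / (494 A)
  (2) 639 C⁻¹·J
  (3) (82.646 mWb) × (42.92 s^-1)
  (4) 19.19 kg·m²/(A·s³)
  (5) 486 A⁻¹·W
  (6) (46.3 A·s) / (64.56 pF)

Dimensions:
  (1) [kg·m²·s⁻²] / [A] = kg·m²·s⁻²·A⁻¹
  (2) J·C⁻¹ = N·m·(s·A)⁻¹ = kg·m²·s⁻³·A⁻¹
  (3) [kg·m²·s⁻²·A⁻¹] · [s⁻¹] = kg·m²·s⁻³·A⁻¹
  (4) kg·m²·s⁻³·A⁻¹
  (5) W·A⁻¹ = J·s⁻¹·A⁻¹ = kg·m²·s⁻³·A⁻¹
  (6) [s·A] / [kg⁻¹·m⁻²·s⁴·A²] = kg·m²·s⁻³·A⁻¹
All reduce to kg·m²·s⁻³·A⁻¹ except (1), which is kg·m²·s⁻²·A⁻¹.

(1)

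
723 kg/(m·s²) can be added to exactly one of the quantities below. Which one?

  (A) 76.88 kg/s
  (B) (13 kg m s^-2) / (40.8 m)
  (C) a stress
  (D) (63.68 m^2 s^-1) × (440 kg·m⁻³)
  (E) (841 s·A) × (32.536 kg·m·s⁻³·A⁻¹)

(C)

Reference: kg·m⁻¹·s⁻².
Each option:
  (A) kg·s⁻¹
  (B) [kg·m·s⁻²] / [m] = kg·s⁻²
  (C) [stress] = kg·m⁻¹·s⁻²  ← same
  (D) [m²·s⁻¹] · [kg·m⁻³] = kg·m⁻¹·s⁻¹
  (E) [s·A] · [kg·m·s⁻³·A⁻¹] = kg·m·s⁻²
Only (C) matches kg·m⁻¹·s⁻².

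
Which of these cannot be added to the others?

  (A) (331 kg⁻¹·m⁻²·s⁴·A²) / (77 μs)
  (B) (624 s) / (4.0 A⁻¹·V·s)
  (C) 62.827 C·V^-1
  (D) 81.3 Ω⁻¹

(C)

Expand each in SI base units:
  (A) [kg⁻¹·m⁻²·s⁴·A²] / [s] = kg⁻¹·m⁻²·s³·A²
  (B) [s] / [kg·m²·s⁻²·A⁻²] = kg⁻¹·m⁻²·s³·A²
  (C) C·V⁻¹ = s·A·(J·C⁻¹)⁻¹ = kg⁻¹·m⁻²·s⁴·A²
  (D) Ω⁻¹ = (V·A⁻¹)⁻¹ = kg⁻¹·m⁻²·s³·A²
All reduce to kg⁻¹·m⁻²·s³·A² except (C), which is kg⁻¹·m⁻²·s⁴·A².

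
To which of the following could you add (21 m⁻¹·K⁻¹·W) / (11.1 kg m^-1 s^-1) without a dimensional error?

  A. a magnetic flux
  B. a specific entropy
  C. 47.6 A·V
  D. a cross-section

Reference: [kg·m·s⁻³·K⁻¹] / [kg·m⁻¹·s⁻¹] = m²·s⁻²·K⁻¹.
Each option:
  A. [magnetic flux] = kg·m²·s⁻²·A⁻¹
  B. [specific entropy] = m²·s⁻²·K⁻¹  ← same
  C. V·A = J·C⁻¹·A = kg·m²·s⁻³
  D. [cross-section] = m²
Only B. matches m²·s⁻²·K⁻¹.

B.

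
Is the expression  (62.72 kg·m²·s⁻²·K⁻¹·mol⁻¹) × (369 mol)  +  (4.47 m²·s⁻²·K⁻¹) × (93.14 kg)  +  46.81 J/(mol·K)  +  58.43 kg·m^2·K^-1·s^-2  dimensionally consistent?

No

Dimensions:
  (62.72 kg·m²·s⁻²·K⁻¹·mol⁻¹) × (369 mol):  [kg·m²·s⁻²·K⁻¹·mol⁻¹] · [mol] = kg·m²·s⁻²·K⁻¹
  (4.47 m²·s⁻²·K⁻¹) × (93.14 kg):  [m²·s⁻²·K⁻¹] · [kg] = kg·m²·s⁻²·K⁻¹
  46.81 J/(mol·K):  J·mol⁻¹·K⁻¹ = N·m·mol⁻¹·K⁻¹ = kg·m²·s⁻²·K⁻¹·mol⁻¹
  58.43 kg·m^2·K^-1·s^-2:  kg·m²·s⁻²·K⁻¹
The terms do not share a single dimension (kg·m²·s⁻²·K⁻¹ vs kg·m²·s⁻²·K⁻¹·mol⁻¹).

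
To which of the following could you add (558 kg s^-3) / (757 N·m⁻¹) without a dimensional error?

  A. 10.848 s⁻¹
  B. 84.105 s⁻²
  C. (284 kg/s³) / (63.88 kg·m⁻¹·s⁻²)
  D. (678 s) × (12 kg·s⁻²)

A.

Reference: [kg·s⁻³] / [kg·s⁻²] = s⁻¹.
Each option:
  A. s⁻¹  ← same
  B. s⁻²
  C. [kg·s⁻³] / [kg·m⁻¹·s⁻²] = m·s⁻¹
  D. [s] · [kg·s⁻²] = kg·s⁻¹
Only A. matches s⁻¹.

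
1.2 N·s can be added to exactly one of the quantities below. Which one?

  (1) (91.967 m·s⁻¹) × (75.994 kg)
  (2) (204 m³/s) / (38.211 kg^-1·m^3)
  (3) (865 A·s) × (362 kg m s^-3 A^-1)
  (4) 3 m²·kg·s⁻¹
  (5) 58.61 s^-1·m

Reference: N·s = kg·m·s⁻²·s = kg·m·s⁻¹.
Each option:
  (1) [m·s⁻¹] · [kg] = kg·m·s⁻¹  ← same
  (2) [m³·s⁻¹] / [kg⁻¹·m³] = kg·s⁻¹
  (3) [s·A] · [kg·m·s⁻³·A⁻¹] = kg·m·s⁻²
  (4) kg·m²·s⁻¹
  (5) m·s⁻¹
Only (1) matches kg·m·s⁻¹.

(1)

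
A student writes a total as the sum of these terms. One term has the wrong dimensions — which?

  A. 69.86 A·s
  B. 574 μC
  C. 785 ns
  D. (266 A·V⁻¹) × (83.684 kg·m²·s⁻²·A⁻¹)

Dimensions:
  A. A·s = s·A
  B. C = s·A
  C. s
  D. [kg⁻¹·m⁻²·s³·A²] · [kg·m²·s⁻²·A⁻¹] = s·A
All reduce to s·A except C., which is s.

C.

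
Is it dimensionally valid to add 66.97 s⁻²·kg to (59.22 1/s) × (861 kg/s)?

Dimensions:
  66.97 s⁻²·kg:  kg·s⁻²
  (59.22 1/s) × (861 kg/s):  [s⁻¹] · [kg·s⁻¹] = kg·s⁻²
Both are kg·s⁻², so they have the same dimensions and can be added.

Yes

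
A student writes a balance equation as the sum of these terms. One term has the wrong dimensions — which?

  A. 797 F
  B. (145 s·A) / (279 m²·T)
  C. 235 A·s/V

Expand each in SI base units:
  A. F = C·V⁻¹ = kg⁻¹·m⁻²·s⁴·A²
  B. [s·A] / [kg·m²·s⁻²·A⁻¹] = kg⁻¹·m⁻²·s³·A²
  C. A·s·V⁻¹ = A·s·(J·C⁻¹)⁻¹ = kg⁻¹·m⁻²·s⁴·A²
All reduce to kg⁻¹·m⁻²·s⁴·A² except B., which is kg⁻¹·m⁻²·s³·A².

B.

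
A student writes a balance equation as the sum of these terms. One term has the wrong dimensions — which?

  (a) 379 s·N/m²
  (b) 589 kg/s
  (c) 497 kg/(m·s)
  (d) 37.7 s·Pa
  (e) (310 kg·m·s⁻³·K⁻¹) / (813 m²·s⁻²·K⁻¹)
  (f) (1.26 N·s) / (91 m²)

Reduce each to base SI dimensions:
  (a) N·s·m⁻² = kg·m·s⁻²·s·m⁻² = kg·m⁻¹·s⁻¹
  (b) kg·s⁻¹
  (c) kg·m⁻¹·s⁻¹
  (d) Pa·s = N·m⁻²·s = kg·m⁻¹·s⁻¹
  (e) [kg·m·s⁻³·K⁻¹] / [m²·s⁻²·K⁻¹] = kg·m⁻¹·s⁻¹
  (f) [kg·m·s⁻¹] / [m²] = kg·m⁻¹·s⁻¹
All reduce to kg·m⁻¹·s⁻¹ except (b), which is kg·s⁻¹.

(b)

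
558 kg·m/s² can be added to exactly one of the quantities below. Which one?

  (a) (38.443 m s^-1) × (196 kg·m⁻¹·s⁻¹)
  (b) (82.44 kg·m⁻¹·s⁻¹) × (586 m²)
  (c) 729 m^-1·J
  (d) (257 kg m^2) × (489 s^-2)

(c)

Reference: kg·m·s⁻².
Each option:
  (a) [m·s⁻¹] · [kg·m⁻¹·s⁻¹] = kg·s⁻²
  (b) [kg·m⁻¹·s⁻¹] · [m²] = kg·m·s⁻¹
  (c) J·m⁻¹ = N·m·m⁻¹ = kg·m·s⁻²  ← same
  (d) [kg·m²] · [s⁻²] = kg·m²·s⁻²
Only (c) matches kg·m·s⁻².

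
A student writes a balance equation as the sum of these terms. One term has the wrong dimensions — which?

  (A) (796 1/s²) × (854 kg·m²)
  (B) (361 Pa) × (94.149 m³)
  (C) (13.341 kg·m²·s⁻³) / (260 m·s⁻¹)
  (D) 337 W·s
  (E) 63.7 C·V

(C)

Dimensions:
  (A) [s⁻²] · [kg·m²] = kg·m²·s⁻²
  (B) [kg·m⁻¹·s⁻²] · [m³] = kg·m²·s⁻²
  (C) [kg·m²·s⁻³] / [m·s⁻¹] = kg·m·s⁻²
  (D) W·s = J·s⁻¹·s = kg·m²·s⁻²
  (E) C·V = s·A·J·C⁻¹ = kg·m²·s⁻²
All reduce to kg·m²·s⁻² except (C), which is kg·m·s⁻².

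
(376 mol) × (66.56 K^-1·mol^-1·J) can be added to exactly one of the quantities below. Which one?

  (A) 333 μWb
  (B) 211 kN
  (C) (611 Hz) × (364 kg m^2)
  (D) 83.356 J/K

(D)

Reference: [mol] · [kg·m²·s⁻²·K⁻¹·mol⁻¹] = kg·m²·s⁻²·K⁻¹.
Each option:
  (A) Wb = V·s = kg·m²·s⁻²·A⁻¹
  (B) N = kg·m·s⁻²
  (C) [s⁻¹] · [kg·m²] = kg·m²·s⁻¹
  (D) J·K⁻¹ = N·m·K⁻¹ = kg·m²·s⁻²·K⁻¹  ← same
Only (D) matches kg·m²·s⁻²·K⁻¹.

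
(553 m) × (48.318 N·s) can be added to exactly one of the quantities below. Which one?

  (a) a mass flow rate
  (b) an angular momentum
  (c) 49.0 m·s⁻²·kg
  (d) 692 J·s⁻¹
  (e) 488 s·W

Reference: [m] · [kg·m·s⁻¹] = kg·m²·s⁻¹.
Each option:
  (a) [mass flow rate] = kg·s⁻¹
  (b) [angular momentum] = kg·m²·s⁻¹  ← same
  (c) kg·m·s⁻²
  (d) J·s⁻¹ = N·m·s⁻¹ = kg·m²·s⁻³
  (e) W·s = J·s⁻¹·s = kg·m²·s⁻²
Only (b) matches kg·m²·s⁻¹.

(b)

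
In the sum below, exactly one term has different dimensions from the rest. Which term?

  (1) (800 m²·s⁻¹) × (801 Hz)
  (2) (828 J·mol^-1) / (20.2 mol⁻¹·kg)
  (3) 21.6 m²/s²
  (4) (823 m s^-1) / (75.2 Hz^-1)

(4)

Reduce each to base SI dimensions:
  (1) [m²·s⁻¹] · [s⁻¹] = m²·s⁻²
  (2) [kg·m²·s⁻²·mol⁻¹] / [kg·mol⁻¹] = m²·s⁻²
  (3) m²·s⁻²
  (4) [m·s⁻¹] / [s] = m·s⁻²
All reduce to m²·s⁻² except (4), which is m·s⁻².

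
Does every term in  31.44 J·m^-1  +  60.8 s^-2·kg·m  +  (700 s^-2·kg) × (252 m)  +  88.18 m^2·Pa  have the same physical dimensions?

Yes

Dimensions:
  31.44 J·m^-1:  J·m⁻¹ = N·m·m⁻¹ = kg·m·s⁻²
  60.8 s^-2·kg·m:  kg·m·s⁻²
  (700 s^-2·kg) × (252 m):  [kg·s⁻²] · [m] = kg·m·s⁻²
  88.18 m^2·Pa:  Pa·m² = N·m⁻²·m² = kg·m·s⁻²
Every term reduces to kg·m·s⁻².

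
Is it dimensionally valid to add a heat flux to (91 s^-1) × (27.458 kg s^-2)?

Yes

Work out the base dimensions of each:
  a heat flux:  [heat flux] = kg·s⁻³
  (91 s^-1) × (27.458 kg s^-2):  [s⁻¹] · [kg·s⁻²] = kg·s⁻³
Both are kg·s⁻³, so they have the same dimensions and can be added.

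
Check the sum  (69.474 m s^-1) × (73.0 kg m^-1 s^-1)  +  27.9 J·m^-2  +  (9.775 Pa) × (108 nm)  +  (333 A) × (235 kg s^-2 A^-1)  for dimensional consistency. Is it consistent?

Yes

Expand each in SI base units:
  (69.474 m s^-1) × (73.0 kg m^-1 s^-1):  [m·s⁻¹] · [kg·m⁻¹·s⁻¹] = kg·s⁻²
  27.9 J·m^-2:  J·m⁻² = N·m·m⁻² = kg·s⁻²
  (9.775 Pa) × (108 nm):  [kg·m⁻¹·s⁻²] · [m] = kg·s⁻²
  (333 A) × (235 kg s^-2 A^-1):  [A] · [kg·s⁻²·A⁻¹] = kg·s⁻²
Every term reduces to kg·s⁻².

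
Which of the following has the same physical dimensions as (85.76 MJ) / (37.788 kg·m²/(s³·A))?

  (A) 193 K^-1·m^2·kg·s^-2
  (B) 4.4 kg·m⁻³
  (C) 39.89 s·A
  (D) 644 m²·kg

Reference: [kg·m²·s⁻²] / [kg·m²·s⁻³·A⁻¹] = s·A.
Each option:
  (A) kg·m²·s⁻²·K⁻¹
  (B) kg·m⁻³
  (C) A·s = s·A  ← same
  (D) kg·m²
Only (C) matches s·A.

(C)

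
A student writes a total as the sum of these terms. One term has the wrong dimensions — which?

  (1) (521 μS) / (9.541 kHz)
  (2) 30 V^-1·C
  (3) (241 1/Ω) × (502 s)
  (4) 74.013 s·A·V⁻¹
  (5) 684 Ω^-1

Work out the base dimensions of each:
  (1) [kg⁻¹·m⁻²·s³·A²] / [s⁻¹] = kg⁻¹·m⁻²·s⁴·A²
  (2) C·V⁻¹ = s·A·(J·C⁻¹)⁻¹ = kg⁻¹·m⁻²·s⁴·A²
  (3) [kg⁻¹·m⁻²·s³·A²] · [s] = kg⁻¹·m⁻²·s⁴·A²
  (4) A·s·V⁻¹ = A·s·(J·C⁻¹)⁻¹ = kg⁻¹·m⁻²·s⁴·A²
  (5) Ω⁻¹ = (V·A⁻¹)⁻¹ = kg⁻¹·m⁻²·s³·A²
All reduce to kg⁻¹·m⁻²·s⁴·A² except (5), which is kg⁻¹·m⁻²·s³·A².

(5)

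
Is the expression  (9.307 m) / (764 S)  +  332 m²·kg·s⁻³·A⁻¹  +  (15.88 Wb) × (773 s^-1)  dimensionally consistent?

In SI base units:
  (9.307 m) / (764 S):  [m] / [kg⁻¹·m⁻²·s³·A²] = kg·m³·s⁻³·A⁻²
  332 m²·kg·s⁻³·A⁻¹:  kg·m²·s⁻³·A⁻¹
  (15.88 Wb) × (773 s^-1):  [kg·m²·s⁻²·A⁻¹] · [s⁻¹] = kg·m²·s⁻³·A⁻¹
The terms do not share a single dimension (kg·m²·s⁻³·A⁻¹ vs kg·m³·s⁻³·A⁻²).

No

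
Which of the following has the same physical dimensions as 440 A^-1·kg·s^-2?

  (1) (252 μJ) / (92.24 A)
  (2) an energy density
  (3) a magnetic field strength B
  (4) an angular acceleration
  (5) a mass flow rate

Reference: kg·s⁻²·A⁻¹.
Each option:
  (1) [kg·m²·s⁻²] / [A] = kg·m²·s⁻²·A⁻¹
  (2) [energy density] = kg·m⁻¹·s⁻²
  (3) [magnetic field strength B] = kg·s⁻²·A⁻¹  ← same
  (4) [angular acceleration] = s⁻²
  (5) [mass flow rate] = kg·s⁻¹
Only (3) matches kg·s⁻²·A⁻¹.

(3)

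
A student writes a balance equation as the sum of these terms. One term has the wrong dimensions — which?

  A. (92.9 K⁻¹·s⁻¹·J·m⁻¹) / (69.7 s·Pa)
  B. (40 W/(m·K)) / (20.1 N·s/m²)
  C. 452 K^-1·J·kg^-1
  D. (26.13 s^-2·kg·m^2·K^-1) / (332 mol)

Reduce each to base SI dimensions:
  A. [kg·m·s⁻³·K⁻¹] / [kg·m⁻¹·s⁻¹] = m²·s⁻²·K⁻¹
  B. [kg·m·s⁻³·K⁻¹] / [kg·m⁻¹·s⁻¹] = m²·s⁻²·K⁻¹
  C. J·kg⁻¹·K⁻¹ = N·m·kg⁻¹·K⁻¹ = m²·s⁻²·K⁻¹
  D. [kg·m²·s⁻²·K⁻¹] / [mol] = kg·m²·s⁻²·K⁻¹·mol⁻¹
All reduce to m²·s⁻²·K⁻¹ except D., which is kg·m²·s⁻²·K⁻¹·mol⁻¹.

D.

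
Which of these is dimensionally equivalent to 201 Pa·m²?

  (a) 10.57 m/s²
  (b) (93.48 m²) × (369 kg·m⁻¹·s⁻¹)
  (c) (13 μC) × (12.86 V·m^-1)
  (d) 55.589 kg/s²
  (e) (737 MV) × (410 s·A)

Reference: Pa·m² = N·m⁻²·m² = kg·m·s⁻².
Each option:
  (a) m·s⁻²
  (b) [m²] · [kg·m⁻¹·s⁻¹] = kg·m·s⁻¹
  (c) [s·A] · [kg·m·s⁻³·A⁻¹] = kg·m·s⁻²  ← same
  (d) kg·s⁻²
  (e) [kg·m²·s⁻³·A⁻¹] · [s·A] = kg·m²·s⁻²
Only (c) matches kg·m·s⁻².

(c)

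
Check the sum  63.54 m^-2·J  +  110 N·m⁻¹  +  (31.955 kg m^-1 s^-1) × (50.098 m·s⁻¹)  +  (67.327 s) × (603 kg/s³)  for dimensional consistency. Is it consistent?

Expand each in SI base units:
  63.54 m^-2·J:  J·m⁻² = N·m·m⁻² = kg·s⁻²
  110 N·m⁻¹:  N·m⁻¹ = kg·m·s⁻²·m⁻¹ = kg·s⁻²
  (31.955 kg m^-1 s^-1) × (50.098 m·s⁻¹):  [kg·m⁻¹·s⁻¹] · [m·s⁻¹] = kg·s⁻²
  (67.327 s) × (603 kg/s³):  [s] · [kg·s⁻³] = kg·s⁻²
Every term reduces to kg·s⁻².

Yes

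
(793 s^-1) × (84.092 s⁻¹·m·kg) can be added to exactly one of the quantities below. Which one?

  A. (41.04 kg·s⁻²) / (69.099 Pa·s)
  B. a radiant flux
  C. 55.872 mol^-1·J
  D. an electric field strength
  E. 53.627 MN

E.

Reference: [s⁻¹] · [kg·m·s⁻¹] = kg·m·s⁻².
Each option:
  A. [kg·s⁻²] / [kg·m⁻¹·s⁻¹] = m·s⁻¹
  B. [radiant flux] = kg·m²·s⁻³
  C. J·mol⁻¹ = N·m·mol⁻¹ = kg·m²·s⁻²·mol⁻¹
  D. [electric field strength] = kg·m·s⁻³·A⁻¹
  E. N = kg·m·s⁻²  ← same
Only E. matches kg·m·s⁻².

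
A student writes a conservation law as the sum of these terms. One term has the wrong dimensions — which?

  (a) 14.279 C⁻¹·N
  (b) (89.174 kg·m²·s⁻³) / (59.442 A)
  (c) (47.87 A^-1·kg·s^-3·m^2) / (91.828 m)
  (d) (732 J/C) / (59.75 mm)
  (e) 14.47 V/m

(b)

Expand each in SI base units:
  (a) N·C⁻¹ = kg·m·s⁻²·(s·A)⁻¹ = kg·m·s⁻³·A⁻¹
  (b) [kg·m²·s⁻³] / [A] = kg·m²·s⁻³·A⁻¹
  (c) [kg·m²·s⁻³·A⁻¹] / [m] = kg·m·s⁻³·A⁻¹
  (d) [kg·m²·s⁻³·A⁻¹] / [m] = kg·m·s⁻³·A⁻¹
  (e) V·m⁻¹ = J·C⁻¹·m⁻¹ = kg·m·s⁻³·A⁻¹
All reduce to kg·m·s⁻³·A⁻¹ except (b), which is kg·m²·s⁻³·A⁻¹.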